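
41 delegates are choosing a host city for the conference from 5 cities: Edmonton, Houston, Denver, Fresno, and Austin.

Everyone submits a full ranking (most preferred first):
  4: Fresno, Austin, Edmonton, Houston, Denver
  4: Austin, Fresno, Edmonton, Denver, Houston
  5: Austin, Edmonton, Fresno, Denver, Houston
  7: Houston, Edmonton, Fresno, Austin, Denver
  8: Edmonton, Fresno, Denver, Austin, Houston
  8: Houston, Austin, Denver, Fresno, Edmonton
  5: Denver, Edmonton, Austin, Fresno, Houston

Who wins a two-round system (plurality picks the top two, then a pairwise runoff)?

Round 1 first-place votes: Edmonton 8, Houston 15, Denver 5, Fresno 4, Austin 9. Houston and Austin advance.
Runoff: Houston is ranked above Austin on 15 ballots, Austin above Houston on 26.

Austin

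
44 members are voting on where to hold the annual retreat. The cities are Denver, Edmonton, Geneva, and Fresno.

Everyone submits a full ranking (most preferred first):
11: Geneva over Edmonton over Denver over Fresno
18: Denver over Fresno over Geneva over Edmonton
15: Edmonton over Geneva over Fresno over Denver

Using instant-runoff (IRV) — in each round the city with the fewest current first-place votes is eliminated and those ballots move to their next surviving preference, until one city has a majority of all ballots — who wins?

Round 1: Denver 18, Edmonton 15, Geneva 11, Fresno 0. Fresno eliminated.
Round 2: Denver 18, Edmonton 15, Geneva 11. Geneva eliminated.
Round 3: Denver 18, Edmonton 26. Edmonton has a majority (≥23).

Edmonton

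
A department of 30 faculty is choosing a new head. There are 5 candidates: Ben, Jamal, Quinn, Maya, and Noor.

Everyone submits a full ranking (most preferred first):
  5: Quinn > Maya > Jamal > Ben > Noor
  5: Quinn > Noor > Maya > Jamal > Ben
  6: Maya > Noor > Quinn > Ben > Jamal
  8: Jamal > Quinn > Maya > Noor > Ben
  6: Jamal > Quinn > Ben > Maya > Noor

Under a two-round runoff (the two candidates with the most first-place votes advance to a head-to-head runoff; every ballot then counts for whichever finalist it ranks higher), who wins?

Round 1 first-place votes: Ben 0, Jamal 14, Quinn 10, Maya 6, Noor 0. Jamal and Quinn advance.
Runoff: Jamal is ranked above Quinn on 14 ballots, Quinn above Jamal on 16.

Quinn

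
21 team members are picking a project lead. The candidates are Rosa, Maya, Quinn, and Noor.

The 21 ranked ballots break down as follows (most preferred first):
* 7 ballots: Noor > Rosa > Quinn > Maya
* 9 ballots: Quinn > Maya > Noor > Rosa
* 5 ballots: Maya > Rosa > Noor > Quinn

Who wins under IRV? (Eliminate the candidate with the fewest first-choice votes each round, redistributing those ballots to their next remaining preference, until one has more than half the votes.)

Noor

Round 1: Rosa 0, Maya 5, Quinn 9, Noor 7. Rosa eliminated.
Round 2: Maya 5, Quinn 9, Noor 7. Maya eliminated.
Round 3: Quinn 9, Noor 12. Noor has a majority (≥11).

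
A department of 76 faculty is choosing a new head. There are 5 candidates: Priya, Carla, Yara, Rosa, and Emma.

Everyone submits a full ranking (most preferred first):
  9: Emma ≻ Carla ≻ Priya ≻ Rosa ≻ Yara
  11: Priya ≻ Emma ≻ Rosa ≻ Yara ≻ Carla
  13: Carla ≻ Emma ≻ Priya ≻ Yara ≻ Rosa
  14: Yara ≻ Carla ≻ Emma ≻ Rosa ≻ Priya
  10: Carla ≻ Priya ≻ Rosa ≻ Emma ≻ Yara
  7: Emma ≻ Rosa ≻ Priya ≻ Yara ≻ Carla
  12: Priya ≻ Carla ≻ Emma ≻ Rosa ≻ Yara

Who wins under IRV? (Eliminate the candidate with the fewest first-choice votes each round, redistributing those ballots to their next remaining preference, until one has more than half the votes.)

Round 1: Priya 23, Carla 23, Yara 14, Rosa 0, Emma 16. Rosa eliminated.
Round 2: Priya 23, Carla 23, Yara 14, Emma 16. Yara eliminated.
Round 3: Priya 23, Carla 37, Emma 16. Emma eliminated.
Round 4: Priya 30, Carla 46. Carla has a majority (≥39).

Carla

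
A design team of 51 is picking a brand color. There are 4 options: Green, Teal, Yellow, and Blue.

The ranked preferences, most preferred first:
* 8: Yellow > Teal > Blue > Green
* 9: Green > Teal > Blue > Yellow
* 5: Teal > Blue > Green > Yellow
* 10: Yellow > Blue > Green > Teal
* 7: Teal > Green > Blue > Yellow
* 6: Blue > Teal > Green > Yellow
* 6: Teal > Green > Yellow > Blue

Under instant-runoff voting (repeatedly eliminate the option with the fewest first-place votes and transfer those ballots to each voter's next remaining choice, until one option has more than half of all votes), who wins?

Teal

Round 1: Green 9, Teal 18, Yellow 18, Blue 6. Blue eliminated.
Round 2: Green 9, Teal 24, Yellow 18. Green eliminated.
Round 3: Teal 33, Yellow 18. Teal has a majority (≥26).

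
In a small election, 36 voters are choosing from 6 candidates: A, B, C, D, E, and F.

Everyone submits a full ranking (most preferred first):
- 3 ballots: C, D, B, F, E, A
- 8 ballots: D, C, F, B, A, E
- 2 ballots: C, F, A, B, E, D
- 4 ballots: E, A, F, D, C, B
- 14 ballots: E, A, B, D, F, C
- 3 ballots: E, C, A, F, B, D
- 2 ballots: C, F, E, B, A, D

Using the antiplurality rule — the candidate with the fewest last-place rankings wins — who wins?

F

Last-place votes: A 3, B 4, C 14, D 7, E 8, F 0.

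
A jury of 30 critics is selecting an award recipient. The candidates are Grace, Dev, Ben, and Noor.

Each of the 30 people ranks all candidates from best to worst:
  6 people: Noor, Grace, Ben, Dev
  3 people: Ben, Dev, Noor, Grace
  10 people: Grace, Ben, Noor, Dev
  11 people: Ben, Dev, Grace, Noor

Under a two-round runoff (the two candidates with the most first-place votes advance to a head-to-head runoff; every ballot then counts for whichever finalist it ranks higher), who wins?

Round 1 first-place votes: Grace 10, Dev 0, Ben 14, Noor 6. Ben and Grace advance.
Runoff: Ben is ranked above Grace on 14 ballots, Grace above Ben on 16.

Grace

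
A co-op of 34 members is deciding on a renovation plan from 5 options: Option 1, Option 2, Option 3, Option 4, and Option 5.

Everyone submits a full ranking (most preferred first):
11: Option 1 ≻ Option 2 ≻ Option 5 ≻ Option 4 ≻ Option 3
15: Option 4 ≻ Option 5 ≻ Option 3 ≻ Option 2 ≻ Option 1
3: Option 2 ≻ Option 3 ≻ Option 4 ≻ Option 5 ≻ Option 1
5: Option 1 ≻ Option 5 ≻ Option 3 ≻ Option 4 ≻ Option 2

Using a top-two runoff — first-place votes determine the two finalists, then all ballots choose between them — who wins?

Option 4

Round 1 first-place votes: Option 1 16, Option 2 3, Option 3 0, Option 4 15, Option 5 0. Option 1 and Option 4 advance.
Runoff: Option 1 is ranked above Option 4 on 16 ballots, Option 4 above Option 1 on 18.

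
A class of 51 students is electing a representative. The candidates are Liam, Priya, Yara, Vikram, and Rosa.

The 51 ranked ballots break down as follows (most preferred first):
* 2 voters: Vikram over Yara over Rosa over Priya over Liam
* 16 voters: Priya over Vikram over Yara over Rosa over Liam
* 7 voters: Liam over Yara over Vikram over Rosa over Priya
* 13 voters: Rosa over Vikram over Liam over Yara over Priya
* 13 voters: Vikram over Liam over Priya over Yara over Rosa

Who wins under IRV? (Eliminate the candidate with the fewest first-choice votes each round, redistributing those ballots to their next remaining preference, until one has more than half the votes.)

Vikram

Round 1: Liam 7, Priya 16, Yara 0, Vikram 15, Rosa 13. Yara eliminated.
Round 2: Liam 7, Priya 16, Vikram 15, Rosa 13. Liam eliminated.
Round 3: Priya 16, Vikram 22, Rosa 13. Rosa eliminated.
Round 4: Priya 16, Vikram 35. Vikram has a majority (≥26).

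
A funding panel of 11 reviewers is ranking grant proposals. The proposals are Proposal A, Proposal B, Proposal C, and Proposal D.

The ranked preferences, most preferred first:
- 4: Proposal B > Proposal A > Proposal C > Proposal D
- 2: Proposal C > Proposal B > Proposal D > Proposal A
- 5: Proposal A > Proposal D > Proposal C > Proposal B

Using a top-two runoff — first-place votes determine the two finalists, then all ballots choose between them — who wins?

Round 1 first-place votes: Proposal A 5, Proposal B 4, Proposal C 2, Proposal D 0. Proposal A and Proposal B advance.
Runoff: Proposal A is ranked above Proposal B on 5 ballots, Proposal B above Proposal A on 6.

Proposal B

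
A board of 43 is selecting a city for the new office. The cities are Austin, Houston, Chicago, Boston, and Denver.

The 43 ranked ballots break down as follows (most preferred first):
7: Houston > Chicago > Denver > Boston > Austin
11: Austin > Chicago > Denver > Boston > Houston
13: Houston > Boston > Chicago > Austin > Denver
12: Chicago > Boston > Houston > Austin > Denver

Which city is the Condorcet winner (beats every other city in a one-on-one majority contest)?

Chicago

Chicago vs Austin: 32–11
Chicago vs Houston: 23–20
Chicago vs Boston: 30–13
Chicago vs Denver: 43–0
Chicago beats every other city.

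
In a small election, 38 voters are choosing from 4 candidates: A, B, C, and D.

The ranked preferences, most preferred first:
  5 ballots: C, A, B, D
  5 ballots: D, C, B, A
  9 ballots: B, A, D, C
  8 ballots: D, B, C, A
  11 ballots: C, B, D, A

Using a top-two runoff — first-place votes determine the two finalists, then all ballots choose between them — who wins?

Round 1 first-place votes: A 0, B 9, C 16, D 13. C and D advance.
Runoff: C is ranked above D on 16 ballots, D above C on 22.

D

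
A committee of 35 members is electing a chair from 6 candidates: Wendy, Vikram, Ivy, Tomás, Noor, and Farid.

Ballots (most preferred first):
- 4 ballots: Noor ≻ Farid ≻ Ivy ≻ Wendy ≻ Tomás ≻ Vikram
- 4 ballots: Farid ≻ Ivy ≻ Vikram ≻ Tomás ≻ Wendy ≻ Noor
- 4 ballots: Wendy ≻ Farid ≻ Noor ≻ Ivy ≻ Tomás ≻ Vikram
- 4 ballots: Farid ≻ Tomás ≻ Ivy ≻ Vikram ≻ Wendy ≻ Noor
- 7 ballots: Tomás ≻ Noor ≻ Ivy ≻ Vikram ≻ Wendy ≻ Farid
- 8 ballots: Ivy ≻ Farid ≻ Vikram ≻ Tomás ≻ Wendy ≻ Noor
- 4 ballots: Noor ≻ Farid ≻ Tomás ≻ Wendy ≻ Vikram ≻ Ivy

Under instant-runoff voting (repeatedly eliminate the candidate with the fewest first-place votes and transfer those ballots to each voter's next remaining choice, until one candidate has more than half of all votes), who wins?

Round 1: Wendy 4, Vikram 0, Ivy 8, Tomás 7, Noor 8, Farid 8. Vikram eliminated.
Round 2: Wendy 4, Ivy 8, Tomás 7, Noor 8, Farid 8. Wendy eliminated.
Round 3: Ivy 8, Tomás 7, Noor 8, Farid 12. Tomás eliminated.
Round 4: Ivy 8, Noor 15, Farid 12. Ivy eliminated.
Round 5: Noor 15, Farid 20. Farid has a majority (≥18).

Farid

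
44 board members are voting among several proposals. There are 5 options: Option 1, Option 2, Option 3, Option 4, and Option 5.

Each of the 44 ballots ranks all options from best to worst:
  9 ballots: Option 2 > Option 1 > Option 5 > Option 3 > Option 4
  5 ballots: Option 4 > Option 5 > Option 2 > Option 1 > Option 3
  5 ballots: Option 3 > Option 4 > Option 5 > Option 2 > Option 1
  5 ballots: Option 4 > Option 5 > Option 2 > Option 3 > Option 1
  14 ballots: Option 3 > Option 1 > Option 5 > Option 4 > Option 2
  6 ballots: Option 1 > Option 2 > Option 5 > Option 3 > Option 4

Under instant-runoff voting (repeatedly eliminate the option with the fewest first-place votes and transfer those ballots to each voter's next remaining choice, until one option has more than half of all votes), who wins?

Round 1: Option 1 6, Option 2 9, Option 3 19, Option 4 10, Option 5 0. Option 5 eliminated.
Round 2: Option 1 6, Option 2 9, Option 3 19, Option 4 10. Option 1 eliminated.
Round 3: Option 2 15, Option 3 19, Option 4 10. Option 4 eliminated.
Round 4: Option 2 25, Option 3 19. Option 2 has a majority (≥23).

Option 2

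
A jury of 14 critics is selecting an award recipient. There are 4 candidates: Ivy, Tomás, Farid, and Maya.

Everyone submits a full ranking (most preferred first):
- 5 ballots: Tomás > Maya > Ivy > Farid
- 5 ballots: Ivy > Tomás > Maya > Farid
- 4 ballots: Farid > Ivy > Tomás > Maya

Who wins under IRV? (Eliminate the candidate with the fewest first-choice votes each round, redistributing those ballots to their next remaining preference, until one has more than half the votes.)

Ivy

Round 1: Ivy 5, Tomás 5, Farid 4, Maya 0. Maya eliminated.
Round 2: Ivy 5, Tomás 5, Farid 4. Farid eliminated.
Round 3: Ivy 9, Tomás 5. Ivy has a majority (≥8).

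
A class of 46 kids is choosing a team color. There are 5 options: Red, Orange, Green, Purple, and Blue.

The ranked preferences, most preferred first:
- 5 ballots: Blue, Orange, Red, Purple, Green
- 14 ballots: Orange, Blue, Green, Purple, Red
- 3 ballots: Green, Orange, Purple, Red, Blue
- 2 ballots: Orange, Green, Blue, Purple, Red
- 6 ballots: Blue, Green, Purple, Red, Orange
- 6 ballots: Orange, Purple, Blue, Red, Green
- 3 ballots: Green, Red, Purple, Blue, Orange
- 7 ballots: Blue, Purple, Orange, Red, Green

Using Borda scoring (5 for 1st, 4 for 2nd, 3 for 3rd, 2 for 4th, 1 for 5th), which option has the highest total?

Blue

Red: 5×3 + 14×1 + 3×2 + 2×1 + 6×2 + 6×2 + 3×4 + 7×2 = 87
Orange: 5×4 + 14×5 + 3×4 + 2×5 + 6×1 + 6×5 + 3×1 + 7×3 = 172
Green: 5×1 + 14×3 + 3×5 + 2×4 + 6×4 + 6×1 + 3×5 + 7×1 = 122
Purple: 5×2 + 14×2 + 3×3 + 2×2 + 6×3 + 6×4 + 3×3 + 7×4 = 130
Blue: 5×5 + 14×4 + 3×1 + 2×3 + 6×5 + 6×3 + 3×2 + 7×5 = 179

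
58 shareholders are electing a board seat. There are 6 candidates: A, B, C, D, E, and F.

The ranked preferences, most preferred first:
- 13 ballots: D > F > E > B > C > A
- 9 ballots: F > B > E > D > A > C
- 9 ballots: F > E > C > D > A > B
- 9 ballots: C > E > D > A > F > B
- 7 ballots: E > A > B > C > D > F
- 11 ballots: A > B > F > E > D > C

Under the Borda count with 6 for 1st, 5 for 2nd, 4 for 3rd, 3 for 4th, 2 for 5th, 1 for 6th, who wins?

E

A: 13×1 + 9×2 + 9×2 + 9×3 + 7×5 + 11×6 = 177
B: 13×3 + 9×5 + 9×1 + 9×1 + 7×4 + 11×5 = 185
C: 13×2 + 9×1 + 9×4 + 9×6 + 7×3 + 11×1 = 157
D: 13×6 + 9×3 + 9×3 + 9×4 + 7×2 + 11×2 = 204
E: 13×4 + 9×4 + 9×5 + 9×5 + 7×6 + 11×3 = 253
F: 13×5 + 9×6 + 9×6 + 9×2 + 7×1 + 11×4 = 242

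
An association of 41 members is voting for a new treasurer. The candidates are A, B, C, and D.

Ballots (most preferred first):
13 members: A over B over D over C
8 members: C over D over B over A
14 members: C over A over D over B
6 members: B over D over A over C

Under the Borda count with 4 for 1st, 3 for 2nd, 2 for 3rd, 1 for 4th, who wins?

A

A: 13×4 + 8×1 + 14×3 + 6×2 = 114
B: 13×3 + 8×2 + 14×1 + 6×4 = 93
C: 13×1 + 8×4 + 14×4 + 6×1 = 107
D: 13×2 + 8×3 + 14×2 + 6×3 = 96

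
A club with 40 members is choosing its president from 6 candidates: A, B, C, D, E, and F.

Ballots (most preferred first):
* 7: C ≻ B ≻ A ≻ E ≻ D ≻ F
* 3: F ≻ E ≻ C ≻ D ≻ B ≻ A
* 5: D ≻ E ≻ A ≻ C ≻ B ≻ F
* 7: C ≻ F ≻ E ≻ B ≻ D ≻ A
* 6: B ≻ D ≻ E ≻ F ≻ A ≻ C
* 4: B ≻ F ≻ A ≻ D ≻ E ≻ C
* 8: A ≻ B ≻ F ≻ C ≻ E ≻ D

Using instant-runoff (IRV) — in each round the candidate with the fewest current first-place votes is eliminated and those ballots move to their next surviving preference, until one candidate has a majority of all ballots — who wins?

Round 1: A 8, B 10, C 14, D 5, E 0, F 3. E eliminated.
Round 2: A 8, B 10, C 14, D 5, F 3. F eliminated.
Round 3: A 8, B 10, C 17, D 5. D eliminated.
Round 4: A 13, B 10, C 17. B eliminated.
Round 5: A 23, C 17. A has a majority (≥21).

A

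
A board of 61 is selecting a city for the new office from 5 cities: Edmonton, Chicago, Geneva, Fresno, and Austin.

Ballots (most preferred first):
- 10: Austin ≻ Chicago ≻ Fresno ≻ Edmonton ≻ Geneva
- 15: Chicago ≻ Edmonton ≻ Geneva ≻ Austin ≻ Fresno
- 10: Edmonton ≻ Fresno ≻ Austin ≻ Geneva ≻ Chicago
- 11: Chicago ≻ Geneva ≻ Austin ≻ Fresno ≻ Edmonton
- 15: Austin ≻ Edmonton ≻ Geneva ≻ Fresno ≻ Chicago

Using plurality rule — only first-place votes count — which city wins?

Chicago

First-place votes: Edmonton 10, Chicago 26, Geneva 0, Fresno 0, Austin 25.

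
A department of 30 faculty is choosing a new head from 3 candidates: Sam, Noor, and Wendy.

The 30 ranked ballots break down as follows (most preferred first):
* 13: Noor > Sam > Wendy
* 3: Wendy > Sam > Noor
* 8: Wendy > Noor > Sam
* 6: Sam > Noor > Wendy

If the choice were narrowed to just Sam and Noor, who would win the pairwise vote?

Sam is ranked above Noor on 9 ballots; Noor above Sam on 21.

Noor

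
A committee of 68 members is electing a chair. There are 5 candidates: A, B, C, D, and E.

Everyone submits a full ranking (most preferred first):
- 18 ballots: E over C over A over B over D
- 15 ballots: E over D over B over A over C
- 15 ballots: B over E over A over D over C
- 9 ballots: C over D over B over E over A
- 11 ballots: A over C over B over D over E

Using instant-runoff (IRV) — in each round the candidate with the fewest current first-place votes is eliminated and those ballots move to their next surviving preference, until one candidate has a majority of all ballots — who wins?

Round 1: A 11, B 15, C 9, D 0, E 33. D eliminated.
Round 2: A 11, B 15, C 9, E 33. C eliminated.
Round 3: A 11, B 24, E 33. A eliminated.
Round 4: B 35, E 33. B has a majority (≥35).

B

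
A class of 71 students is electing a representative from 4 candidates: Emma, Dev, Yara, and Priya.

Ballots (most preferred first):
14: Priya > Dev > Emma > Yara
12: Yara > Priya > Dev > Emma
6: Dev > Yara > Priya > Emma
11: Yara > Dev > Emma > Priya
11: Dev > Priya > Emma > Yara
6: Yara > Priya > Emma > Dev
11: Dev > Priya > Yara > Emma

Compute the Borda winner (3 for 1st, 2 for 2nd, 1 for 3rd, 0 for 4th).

Emma: 14×1 + 12×0 + 6×0 + 11×1 + 11×1 + 6×1 + 11×0 = 42
Dev: 14×2 + 12×1 + 6×3 + 11×2 + 11×3 + 6×0 + 11×3 = 146
Yara: 14×0 + 12×3 + 6×2 + 11×3 + 11×0 + 6×3 + 11×1 = 110
Priya: 14×3 + 12×2 + 6×1 + 11×0 + 11×2 + 6×2 + 11×2 = 128

Dev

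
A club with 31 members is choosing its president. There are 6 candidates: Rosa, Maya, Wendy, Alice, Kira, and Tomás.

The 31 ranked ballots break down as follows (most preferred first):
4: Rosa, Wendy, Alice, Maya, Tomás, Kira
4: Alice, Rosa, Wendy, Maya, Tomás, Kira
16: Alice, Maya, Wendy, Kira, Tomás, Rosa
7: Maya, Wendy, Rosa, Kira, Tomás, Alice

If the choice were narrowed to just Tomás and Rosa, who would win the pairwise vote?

Tomás is ranked above Rosa on 16 ballots; Rosa above Tomás on 15.

Tomás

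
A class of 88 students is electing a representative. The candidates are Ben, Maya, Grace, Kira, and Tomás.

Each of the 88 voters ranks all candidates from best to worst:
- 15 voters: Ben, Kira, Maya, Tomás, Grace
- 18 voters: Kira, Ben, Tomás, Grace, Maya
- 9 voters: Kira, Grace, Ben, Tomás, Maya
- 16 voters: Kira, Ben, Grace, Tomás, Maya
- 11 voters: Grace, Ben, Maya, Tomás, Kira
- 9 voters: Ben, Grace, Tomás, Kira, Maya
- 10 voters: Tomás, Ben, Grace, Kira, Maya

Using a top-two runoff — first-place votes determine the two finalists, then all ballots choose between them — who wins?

Ben

Round 1 first-place votes: Ben 24, Maya 0, Grace 11, Kira 43, Tomás 10. Kira and Ben advance.
Runoff: Kira is ranked above Ben on 43 ballots, Ben above Kira on 45.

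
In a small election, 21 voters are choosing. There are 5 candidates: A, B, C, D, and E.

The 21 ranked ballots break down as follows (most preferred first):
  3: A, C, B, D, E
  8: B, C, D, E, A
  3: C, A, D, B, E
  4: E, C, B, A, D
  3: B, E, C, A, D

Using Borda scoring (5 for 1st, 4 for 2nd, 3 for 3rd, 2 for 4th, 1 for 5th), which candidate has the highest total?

A: 3×5 + 8×1 + 3×4 + 4×2 + 3×2 = 49
B: 3×3 + 8×5 + 3×2 + 4×3 + 3×5 = 82
C: 3×4 + 8×4 + 3×5 + 4×4 + 3×3 = 84
D: 3×2 + 8×3 + 3×3 + 4×1 + 3×1 = 46
E: 3×1 + 8×2 + 3×1 + 4×5 + 3×4 = 54

C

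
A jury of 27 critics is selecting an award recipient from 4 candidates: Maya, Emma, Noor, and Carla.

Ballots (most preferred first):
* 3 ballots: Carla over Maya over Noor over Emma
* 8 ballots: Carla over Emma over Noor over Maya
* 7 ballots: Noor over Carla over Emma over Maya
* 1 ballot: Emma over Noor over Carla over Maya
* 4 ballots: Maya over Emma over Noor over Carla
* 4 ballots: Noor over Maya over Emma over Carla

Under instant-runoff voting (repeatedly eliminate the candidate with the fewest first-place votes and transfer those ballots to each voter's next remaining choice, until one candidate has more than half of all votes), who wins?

Round 1: Maya 4, Emma 1, Noor 11, Carla 11. Emma eliminated.
Round 2: Maya 4, Noor 12, Carla 11. Maya eliminated.
Round 3: Noor 16, Carla 11. Noor has a majority (≥14).

Noor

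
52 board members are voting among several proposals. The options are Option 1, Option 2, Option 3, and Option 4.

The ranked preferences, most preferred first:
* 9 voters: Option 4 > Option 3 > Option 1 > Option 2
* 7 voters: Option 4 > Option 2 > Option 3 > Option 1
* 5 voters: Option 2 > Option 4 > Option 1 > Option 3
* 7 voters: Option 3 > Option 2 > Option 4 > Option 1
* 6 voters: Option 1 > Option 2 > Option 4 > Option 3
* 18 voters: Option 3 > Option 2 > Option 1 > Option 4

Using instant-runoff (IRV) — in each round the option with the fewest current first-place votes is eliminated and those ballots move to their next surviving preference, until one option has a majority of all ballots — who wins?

Round 1: Option 1 6, Option 2 5, Option 3 25, Option 4 16. Option 2 eliminated.
Round 2: Option 1 6, Option 3 25, Option 4 21. Option 1 eliminated.
Round 3: Option 3 25, Option 4 27. Option 4 has a majority (≥27).

Option 4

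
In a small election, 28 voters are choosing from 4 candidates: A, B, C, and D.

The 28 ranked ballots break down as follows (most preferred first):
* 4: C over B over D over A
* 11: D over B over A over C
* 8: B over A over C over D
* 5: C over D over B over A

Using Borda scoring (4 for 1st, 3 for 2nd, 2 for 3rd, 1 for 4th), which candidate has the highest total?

B

A: 4×1 + 11×2 + 8×3 + 5×1 = 55
B: 4×3 + 11×3 + 8×4 + 5×2 = 87
C: 4×4 + 11×1 + 8×2 + 5×4 = 63
D: 4×2 + 11×4 + 8×1 + 5×3 = 75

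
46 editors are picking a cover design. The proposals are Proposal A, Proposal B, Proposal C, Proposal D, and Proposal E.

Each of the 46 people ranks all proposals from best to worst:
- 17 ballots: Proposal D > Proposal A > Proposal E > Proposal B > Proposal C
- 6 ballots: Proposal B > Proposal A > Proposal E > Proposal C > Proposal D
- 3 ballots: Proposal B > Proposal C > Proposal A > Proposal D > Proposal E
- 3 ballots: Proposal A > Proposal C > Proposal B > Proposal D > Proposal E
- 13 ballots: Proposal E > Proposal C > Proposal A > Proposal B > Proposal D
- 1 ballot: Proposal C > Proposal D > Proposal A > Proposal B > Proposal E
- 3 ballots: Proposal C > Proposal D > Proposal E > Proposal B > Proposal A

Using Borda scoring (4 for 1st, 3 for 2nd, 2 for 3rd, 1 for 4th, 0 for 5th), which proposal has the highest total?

Proposal A: 17×3 + 6×3 + 3×2 + 3×4 + 13×2 + 1×2 + 3×0 = 115
Proposal B: 17×1 + 6×4 + 3×4 + 3×2 + 13×1 + 1×1 + 3×1 = 76
Proposal C: 17×0 + 6×1 + 3×3 + 3×3 + 13×3 + 1×4 + 3×4 = 79
Proposal D: 17×4 + 6×0 + 3×1 + 3×1 + 13×0 + 1×3 + 3×3 = 86
Proposal E: 17×2 + 6×2 + 3×0 + 3×0 + 13×4 + 1×0 + 3×2 = 104

Proposal A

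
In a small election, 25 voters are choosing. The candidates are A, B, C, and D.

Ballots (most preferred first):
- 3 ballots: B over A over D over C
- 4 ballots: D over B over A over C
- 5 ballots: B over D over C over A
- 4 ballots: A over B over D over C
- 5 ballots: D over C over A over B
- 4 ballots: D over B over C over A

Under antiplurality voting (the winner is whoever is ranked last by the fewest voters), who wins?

D

Last-place votes: A 9, B 5, C 11, D 0.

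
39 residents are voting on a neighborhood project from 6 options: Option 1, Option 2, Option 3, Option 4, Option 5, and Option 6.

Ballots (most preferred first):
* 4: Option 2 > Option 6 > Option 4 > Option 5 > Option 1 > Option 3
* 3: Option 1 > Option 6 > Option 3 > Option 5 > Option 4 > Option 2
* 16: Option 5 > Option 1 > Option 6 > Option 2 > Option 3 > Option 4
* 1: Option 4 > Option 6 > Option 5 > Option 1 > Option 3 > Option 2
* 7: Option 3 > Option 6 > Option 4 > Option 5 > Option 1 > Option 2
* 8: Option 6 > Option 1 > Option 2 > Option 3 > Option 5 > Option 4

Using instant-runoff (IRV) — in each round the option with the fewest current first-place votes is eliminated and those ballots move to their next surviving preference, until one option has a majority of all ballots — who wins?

Option 6

Round 1: Option 1 3, Option 2 4, Option 3 7, Option 4 1, Option 5 16, Option 6 8. Option 4 eliminated.
Round 2: Option 1 3, Option 2 4, Option 3 7, Option 5 16, Option 6 9. Option 1 eliminated.
Round 3: Option 2 4, Option 3 7, Option 5 16, Option 6 12. Option 2 eliminated.
Round 4: Option 3 7, Option 5 16, Option 6 16. Option 3 eliminated.
Round 5: Option 5 16, Option 6 23. Option 6 has a majority (≥20).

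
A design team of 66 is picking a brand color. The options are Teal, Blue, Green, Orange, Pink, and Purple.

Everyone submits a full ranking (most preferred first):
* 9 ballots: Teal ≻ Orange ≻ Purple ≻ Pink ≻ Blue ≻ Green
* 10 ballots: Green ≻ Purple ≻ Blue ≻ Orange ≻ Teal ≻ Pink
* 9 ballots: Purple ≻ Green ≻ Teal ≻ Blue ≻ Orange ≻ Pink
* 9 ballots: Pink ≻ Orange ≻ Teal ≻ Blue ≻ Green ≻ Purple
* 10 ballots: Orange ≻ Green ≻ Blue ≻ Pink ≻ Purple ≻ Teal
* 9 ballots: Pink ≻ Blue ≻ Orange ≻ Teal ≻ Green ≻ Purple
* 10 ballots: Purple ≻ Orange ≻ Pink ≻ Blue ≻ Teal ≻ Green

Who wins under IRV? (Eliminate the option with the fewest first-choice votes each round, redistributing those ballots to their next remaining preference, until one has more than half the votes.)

Orange

Round 1: Teal 9, Blue 0, Green 10, Orange 10, Pink 18, Purple 19. Blue eliminated.
Round 2: Teal 9, Green 10, Orange 10, Pink 18, Purple 19. Teal eliminated.
Round 3: Green 10, Orange 19, Pink 18, Purple 19. Green eliminated.
Round 4: Orange 19, Pink 18, Purple 29. Pink eliminated.
Round 5: Orange 37, Purple 29. Orange has a majority (≥34).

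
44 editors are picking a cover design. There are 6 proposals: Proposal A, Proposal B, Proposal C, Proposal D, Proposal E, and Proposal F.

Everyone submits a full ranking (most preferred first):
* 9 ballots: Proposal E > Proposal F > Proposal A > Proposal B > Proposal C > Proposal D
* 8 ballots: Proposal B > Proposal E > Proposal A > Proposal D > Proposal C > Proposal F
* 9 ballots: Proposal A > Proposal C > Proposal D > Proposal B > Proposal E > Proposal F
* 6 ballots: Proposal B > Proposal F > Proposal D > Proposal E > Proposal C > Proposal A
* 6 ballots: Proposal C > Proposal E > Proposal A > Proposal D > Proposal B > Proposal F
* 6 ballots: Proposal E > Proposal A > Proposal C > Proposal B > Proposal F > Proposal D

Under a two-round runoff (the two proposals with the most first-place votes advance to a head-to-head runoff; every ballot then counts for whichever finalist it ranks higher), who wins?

Round 1 first-place votes: Proposal A 9, Proposal B 14, Proposal C 6, Proposal D 0, Proposal E 15, Proposal F 0. Proposal E and Proposal B advance.
Runoff: Proposal E is ranked above Proposal B on 21 ballots, Proposal B above Proposal E on 23.

Proposal B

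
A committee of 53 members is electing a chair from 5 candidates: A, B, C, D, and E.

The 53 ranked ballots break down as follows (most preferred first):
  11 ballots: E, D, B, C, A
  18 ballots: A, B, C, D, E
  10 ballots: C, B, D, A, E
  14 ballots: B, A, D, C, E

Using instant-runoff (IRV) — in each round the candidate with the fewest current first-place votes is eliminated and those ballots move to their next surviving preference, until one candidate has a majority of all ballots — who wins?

Round 1: A 18, B 14, C 10, D 0, E 11. D eliminated.
Round 2: A 18, B 14, C 10, E 11. C eliminated.
Round 3: A 18, B 24, E 11. E eliminated.
Round 4: A 18, B 35. B has a majority (≥27).

B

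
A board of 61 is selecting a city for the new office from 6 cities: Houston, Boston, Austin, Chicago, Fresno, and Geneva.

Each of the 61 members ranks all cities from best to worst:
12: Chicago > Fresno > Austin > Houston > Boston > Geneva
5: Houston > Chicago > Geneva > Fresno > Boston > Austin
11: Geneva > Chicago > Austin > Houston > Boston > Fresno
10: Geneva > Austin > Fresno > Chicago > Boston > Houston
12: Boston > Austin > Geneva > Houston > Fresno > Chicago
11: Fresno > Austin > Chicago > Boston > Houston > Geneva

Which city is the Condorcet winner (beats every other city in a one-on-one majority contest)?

Austin

Austin vs Houston: 56–5
Austin vs Boston: 44–17
Austin vs Chicago: 33–28
Austin vs Fresno: 33–28
Austin vs Geneva: 35–26
Austin beats every other city.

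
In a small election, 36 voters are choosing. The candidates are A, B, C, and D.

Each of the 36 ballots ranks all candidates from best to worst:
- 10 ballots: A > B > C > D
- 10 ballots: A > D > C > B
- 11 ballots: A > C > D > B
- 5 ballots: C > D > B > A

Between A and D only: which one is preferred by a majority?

A is ranked above D on 31 ballots; D above A on 5.

A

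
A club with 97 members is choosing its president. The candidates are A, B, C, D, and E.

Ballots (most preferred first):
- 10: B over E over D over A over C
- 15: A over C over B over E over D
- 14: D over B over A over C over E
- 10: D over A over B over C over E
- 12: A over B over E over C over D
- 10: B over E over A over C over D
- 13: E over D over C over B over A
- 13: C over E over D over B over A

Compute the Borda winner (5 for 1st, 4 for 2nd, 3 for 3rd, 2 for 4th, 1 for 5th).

A: 10×2 + 15×5 + 14×3 + 10×4 + 12×5 + 10×3 + 13×1 + 13×1 = 293
B: 10×5 + 15×3 + 14×4 + 10×3 + 12×4 + 10×5 + 13×2 + 13×2 = 331
C: 10×1 + 15×4 + 14×2 + 10×2 + 12×2 + 10×2 + 13×3 + 13×5 = 266
D: 10×3 + 15×1 + 14×5 + 10×5 + 12×1 + 10×1 + 13×4 + 13×3 = 278
E: 10×4 + 15×2 + 14×1 + 10×1 + 12×3 + 10×4 + 13×5 + 13×4 = 287

B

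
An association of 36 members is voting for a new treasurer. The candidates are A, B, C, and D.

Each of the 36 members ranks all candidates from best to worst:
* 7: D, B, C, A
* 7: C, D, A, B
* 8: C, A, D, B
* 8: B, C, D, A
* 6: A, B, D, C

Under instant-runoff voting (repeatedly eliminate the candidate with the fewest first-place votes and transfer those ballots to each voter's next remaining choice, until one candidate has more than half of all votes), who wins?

Round 1: A 6, B 8, C 15, D 7. A eliminated.
Round 2: B 14, C 15, D 7. D eliminated.
Round 3: B 21, C 15. B has a majority (≥19).

B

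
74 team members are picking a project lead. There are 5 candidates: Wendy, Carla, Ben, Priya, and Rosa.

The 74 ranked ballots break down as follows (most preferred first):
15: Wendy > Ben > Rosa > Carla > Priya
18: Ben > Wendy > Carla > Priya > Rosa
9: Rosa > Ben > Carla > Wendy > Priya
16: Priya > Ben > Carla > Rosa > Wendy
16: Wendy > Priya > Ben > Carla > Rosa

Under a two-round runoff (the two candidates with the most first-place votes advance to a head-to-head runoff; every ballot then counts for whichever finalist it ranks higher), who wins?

Ben

Round 1 first-place votes: Wendy 31, Carla 0, Ben 18, Priya 16, Rosa 9. Wendy and Ben advance.
Runoff: Wendy is ranked above Ben on 31 ballots, Ben above Wendy on 43.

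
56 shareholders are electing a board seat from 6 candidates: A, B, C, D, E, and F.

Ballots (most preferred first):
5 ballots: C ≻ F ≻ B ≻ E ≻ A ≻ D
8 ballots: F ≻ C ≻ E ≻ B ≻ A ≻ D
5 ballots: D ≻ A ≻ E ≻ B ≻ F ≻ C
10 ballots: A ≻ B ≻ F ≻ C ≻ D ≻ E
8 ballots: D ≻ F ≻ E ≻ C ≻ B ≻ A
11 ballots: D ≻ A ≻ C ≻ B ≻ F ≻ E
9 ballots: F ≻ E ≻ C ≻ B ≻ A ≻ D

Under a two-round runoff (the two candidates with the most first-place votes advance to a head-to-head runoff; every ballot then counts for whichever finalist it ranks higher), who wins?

Round 1 first-place votes: A 10, B 0, C 5, D 24, E 0, F 17. D and F advance.
Runoff: D is ranked above F on 24 ballots, F above D on 32.

F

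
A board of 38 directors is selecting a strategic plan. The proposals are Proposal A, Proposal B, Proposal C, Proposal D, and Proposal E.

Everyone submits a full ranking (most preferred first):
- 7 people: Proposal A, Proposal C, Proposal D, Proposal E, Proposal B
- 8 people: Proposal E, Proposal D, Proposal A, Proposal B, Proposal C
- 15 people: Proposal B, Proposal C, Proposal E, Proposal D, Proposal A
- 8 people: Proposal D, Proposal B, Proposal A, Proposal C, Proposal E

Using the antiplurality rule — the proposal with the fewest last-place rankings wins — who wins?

Proposal D

Last-place votes: Proposal A 15, Proposal B 7, Proposal C 8, Proposal D 0, Proposal E 8.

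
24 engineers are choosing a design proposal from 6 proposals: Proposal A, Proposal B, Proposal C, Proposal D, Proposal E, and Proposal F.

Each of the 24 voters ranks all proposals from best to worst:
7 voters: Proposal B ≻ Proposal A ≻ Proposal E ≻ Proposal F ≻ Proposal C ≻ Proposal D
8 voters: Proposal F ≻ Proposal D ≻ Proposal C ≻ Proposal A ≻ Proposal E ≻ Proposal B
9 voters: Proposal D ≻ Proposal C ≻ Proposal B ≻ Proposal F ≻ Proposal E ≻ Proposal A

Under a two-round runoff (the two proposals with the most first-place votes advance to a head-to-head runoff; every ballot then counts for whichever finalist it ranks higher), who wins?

Proposal F

Round 1 first-place votes: Proposal A 0, Proposal B 7, Proposal C 0, Proposal D 9, Proposal E 0, Proposal F 8. Proposal D and Proposal F advance.
Runoff: Proposal D is ranked above Proposal F on 9 ballots, Proposal F above Proposal D on 15.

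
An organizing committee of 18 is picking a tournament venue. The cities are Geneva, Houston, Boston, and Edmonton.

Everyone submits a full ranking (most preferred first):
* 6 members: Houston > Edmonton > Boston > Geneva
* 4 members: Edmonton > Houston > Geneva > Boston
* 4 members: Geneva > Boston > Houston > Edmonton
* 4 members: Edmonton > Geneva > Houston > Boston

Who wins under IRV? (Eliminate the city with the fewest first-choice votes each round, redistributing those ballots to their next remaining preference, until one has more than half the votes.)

Houston

Round 1: Geneva 4, Houston 6, Boston 0, Edmonton 8. Boston eliminated.
Round 2: Geneva 4, Houston 6, Edmonton 8. Geneva eliminated.
Round 3: Houston 10, Edmonton 8. Houston has a majority (≥10).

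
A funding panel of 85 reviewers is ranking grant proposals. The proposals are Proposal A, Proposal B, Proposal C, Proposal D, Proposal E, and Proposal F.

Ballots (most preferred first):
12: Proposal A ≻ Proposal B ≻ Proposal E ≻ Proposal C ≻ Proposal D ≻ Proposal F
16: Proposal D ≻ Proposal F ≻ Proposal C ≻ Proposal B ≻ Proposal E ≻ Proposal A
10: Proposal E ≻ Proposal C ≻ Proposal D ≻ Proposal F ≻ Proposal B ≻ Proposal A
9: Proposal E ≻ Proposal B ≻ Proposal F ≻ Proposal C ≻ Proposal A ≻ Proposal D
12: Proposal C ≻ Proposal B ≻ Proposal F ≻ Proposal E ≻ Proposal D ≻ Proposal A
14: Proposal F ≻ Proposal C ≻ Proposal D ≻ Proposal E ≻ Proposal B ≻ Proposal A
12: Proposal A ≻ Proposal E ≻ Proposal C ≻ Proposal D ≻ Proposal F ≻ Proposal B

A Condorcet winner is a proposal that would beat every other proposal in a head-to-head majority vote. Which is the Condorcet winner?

Proposal E

Proposal E vs Proposal A: 61–24
Proposal E vs Proposal B: 45–40
Proposal E vs Proposal C: 43–42
Proposal E vs Proposal D: 55–30
Proposal E vs Proposal F: 43–42
Proposal E beats every other proposal.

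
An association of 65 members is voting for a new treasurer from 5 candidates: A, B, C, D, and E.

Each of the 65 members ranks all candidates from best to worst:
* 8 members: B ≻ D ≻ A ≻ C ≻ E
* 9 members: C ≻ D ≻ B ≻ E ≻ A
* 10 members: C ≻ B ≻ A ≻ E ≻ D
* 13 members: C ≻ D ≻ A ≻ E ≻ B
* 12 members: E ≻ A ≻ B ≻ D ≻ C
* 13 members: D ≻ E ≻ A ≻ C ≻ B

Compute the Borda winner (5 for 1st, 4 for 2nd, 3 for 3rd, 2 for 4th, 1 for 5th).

A: 8×3 + 9×1 + 10×3 + 13×3 + 12×4 + 13×3 = 189
B: 8×5 + 9×3 + 10×4 + 13×1 + 12×3 + 13×1 = 169
C: 8×2 + 9×5 + 10×5 + 13×5 + 12×1 + 13×2 = 214
D: 8×4 + 9×4 + 10×1 + 13×4 + 12×2 + 13×5 = 219
E: 8×1 + 9×2 + 10×2 + 13×2 + 12×5 + 13×4 = 184

D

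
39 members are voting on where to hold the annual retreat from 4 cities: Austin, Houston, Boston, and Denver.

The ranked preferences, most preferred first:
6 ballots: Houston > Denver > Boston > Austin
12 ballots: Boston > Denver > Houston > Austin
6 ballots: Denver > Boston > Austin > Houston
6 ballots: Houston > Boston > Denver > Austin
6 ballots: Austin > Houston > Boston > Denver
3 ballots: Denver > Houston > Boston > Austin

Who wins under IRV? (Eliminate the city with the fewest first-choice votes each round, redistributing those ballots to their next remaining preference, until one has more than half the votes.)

Houston

Round 1: Austin 6, Houston 12, Boston 12, Denver 9. Austin eliminated.
Round 2: Houston 18, Boston 12, Denver 9. Denver eliminated.
Round 3: Houston 21, Boston 18. Houston has a majority (≥20).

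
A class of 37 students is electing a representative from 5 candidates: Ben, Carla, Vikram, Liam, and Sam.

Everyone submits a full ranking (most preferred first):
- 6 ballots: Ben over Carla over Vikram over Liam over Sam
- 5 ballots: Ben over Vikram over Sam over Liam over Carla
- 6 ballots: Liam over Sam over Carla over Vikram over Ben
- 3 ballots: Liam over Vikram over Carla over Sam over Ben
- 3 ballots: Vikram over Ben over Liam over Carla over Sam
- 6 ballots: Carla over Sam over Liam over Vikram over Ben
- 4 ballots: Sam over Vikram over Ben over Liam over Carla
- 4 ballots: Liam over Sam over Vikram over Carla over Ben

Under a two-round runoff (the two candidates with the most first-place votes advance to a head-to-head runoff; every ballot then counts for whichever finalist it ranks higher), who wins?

Round 1 first-place votes: Ben 11, Carla 6, Vikram 3, Liam 13, Sam 4. Liam and Ben advance.
Runoff: Liam is ranked above Ben on 19 ballots, Ben above Liam on 18.

Liam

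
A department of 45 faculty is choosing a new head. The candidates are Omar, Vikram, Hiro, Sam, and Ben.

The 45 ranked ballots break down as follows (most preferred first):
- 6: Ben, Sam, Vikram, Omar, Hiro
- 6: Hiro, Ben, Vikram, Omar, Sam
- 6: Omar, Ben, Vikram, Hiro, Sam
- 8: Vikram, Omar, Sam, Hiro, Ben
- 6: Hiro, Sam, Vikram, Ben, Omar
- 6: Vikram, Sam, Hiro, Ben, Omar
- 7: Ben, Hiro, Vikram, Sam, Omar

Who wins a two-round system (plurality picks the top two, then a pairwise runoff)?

Ben

Round 1 first-place votes: Omar 6, Vikram 14, Hiro 12, Sam 0, Ben 13. Vikram and Ben advance.
Runoff: Vikram is ranked above Ben on 20 ballots, Ben above Vikram on 25.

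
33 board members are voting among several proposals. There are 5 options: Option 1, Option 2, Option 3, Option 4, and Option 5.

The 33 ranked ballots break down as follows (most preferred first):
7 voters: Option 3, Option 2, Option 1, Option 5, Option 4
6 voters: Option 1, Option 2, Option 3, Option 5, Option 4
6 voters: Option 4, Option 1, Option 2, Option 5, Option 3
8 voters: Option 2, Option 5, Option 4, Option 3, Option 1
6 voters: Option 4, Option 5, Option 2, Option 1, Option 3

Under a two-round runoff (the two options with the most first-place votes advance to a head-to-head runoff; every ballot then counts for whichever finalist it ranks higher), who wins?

Option 2

Round 1 first-place votes: Option 1 6, Option 2 8, Option 3 7, Option 4 12, Option 5 0. Option 4 and Option 2 advance.
Runoff: Option 4 is ranked above Option 2 on 12 ballots, Option 2 above Option 4 on 21.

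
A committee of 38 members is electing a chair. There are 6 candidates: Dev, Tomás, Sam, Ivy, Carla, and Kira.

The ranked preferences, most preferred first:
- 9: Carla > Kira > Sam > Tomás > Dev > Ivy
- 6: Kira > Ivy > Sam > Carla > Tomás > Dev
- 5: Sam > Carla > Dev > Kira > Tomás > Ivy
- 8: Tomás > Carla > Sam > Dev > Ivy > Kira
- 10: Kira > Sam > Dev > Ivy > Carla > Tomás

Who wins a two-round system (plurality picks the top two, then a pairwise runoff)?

Round 1 first-place votes: Dev 0, Tomás 8, Sam 5, Ivy 0, Carla 9, Kira 16. Kira and Carla advance.
Runoff: Kira is ranked above Carla on 16 ballots, Carla above Kira on 22.

Carla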